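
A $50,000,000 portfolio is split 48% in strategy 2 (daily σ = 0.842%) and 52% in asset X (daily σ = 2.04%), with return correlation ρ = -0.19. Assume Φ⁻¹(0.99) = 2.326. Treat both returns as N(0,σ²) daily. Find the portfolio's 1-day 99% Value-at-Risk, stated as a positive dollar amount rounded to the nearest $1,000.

$1,234,000

σ_p² = 0.48²·0.842² + 0.52²·2.04² + 2·-0.19·0.48·0.52·0.842·2.04 = 1.1257 (%²).
σ_p = √1.1257 = 1.061%.
VaR = 2.326 × 1.061% = 2.468%; on $50,000,000 that is $1,234,000.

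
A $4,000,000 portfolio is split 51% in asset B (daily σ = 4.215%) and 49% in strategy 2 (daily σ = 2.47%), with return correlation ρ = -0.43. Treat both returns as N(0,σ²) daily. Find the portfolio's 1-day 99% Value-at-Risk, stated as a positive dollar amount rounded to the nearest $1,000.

σ_p² = 0.51²·4.215² + 0.49²·2.47² + 2·-0.43·0.51·0.49·4.215·2.47 = 3.8483 (%²).
σ_p = √3.8483 = 1.962%.
At 99%, z = 2.326.
VaR = 2.326 × 1.962% = 4.564%; on $4,000,000 that is $182,560.

$183,000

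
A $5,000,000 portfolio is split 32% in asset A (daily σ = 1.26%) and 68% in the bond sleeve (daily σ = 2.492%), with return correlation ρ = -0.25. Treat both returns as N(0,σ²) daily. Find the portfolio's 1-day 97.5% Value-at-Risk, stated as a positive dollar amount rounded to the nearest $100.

$160,800

σ_p² = 0.32²·1.26² + 0.68²·2.492² + 2·-0.25·0.32·0.68·1.26·2.492 = 2.6925 (%²).
σ_p = √2.6925 = 1.641%.
At 97.5%, z = 1.960.
VaR = 1.960 × 1.641% = 3.216%; on $5,000,000 that is $160,800.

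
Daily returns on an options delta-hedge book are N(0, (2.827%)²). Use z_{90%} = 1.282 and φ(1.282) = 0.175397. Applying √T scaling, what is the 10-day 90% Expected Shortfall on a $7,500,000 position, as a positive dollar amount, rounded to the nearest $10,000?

$1,180,000

σ_{10d} = 2.827% × √10 = 8.940%.
ES multiplier = φ(z)/(1−α) = 0.175397/0.1 = 1.754.
ES = 8.940% × 1.754 = 15.681%; on $7,500,000: $1,176,075.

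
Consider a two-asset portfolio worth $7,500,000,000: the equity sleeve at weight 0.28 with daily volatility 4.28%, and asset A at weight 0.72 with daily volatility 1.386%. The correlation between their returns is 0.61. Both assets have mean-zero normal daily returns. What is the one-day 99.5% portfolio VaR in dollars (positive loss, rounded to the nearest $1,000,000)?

$381,000,000

σ_p² = 0.28²·4.28² + 0.72²·1.386² + 2·0.61·0.28·0.72·4.28·1.386 = 3.8910 (%²).
σ_p = √3.8910 = 1.973%.
At 99.5%, z = 2.576.
VaR = 2.576 × 1.973% = 5.082%; on $7,500,000,000 that is $381,150,000.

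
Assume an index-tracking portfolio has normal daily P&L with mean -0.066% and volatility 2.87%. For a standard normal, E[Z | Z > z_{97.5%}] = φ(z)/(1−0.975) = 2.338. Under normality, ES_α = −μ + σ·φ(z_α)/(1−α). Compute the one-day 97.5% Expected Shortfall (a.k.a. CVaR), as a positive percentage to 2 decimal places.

ES = −(-0.066%) + 2.87% × 2.338 = 6.776%.

6.78%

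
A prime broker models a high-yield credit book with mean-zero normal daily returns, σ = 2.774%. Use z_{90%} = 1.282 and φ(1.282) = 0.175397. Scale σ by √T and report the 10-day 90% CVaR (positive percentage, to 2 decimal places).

σ_{10d} = 2.774% × √10 = 8.772%.
ES multiplier = φ(z)/(1−α) = 0.175397/0.1 = 1.754.
ES = 8.772% × 1.754 = 15.386%.

15.39%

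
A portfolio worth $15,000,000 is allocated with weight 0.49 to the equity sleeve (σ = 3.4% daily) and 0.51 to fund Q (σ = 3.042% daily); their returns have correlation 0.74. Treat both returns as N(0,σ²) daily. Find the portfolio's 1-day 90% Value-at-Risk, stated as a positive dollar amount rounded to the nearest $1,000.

σ_p² = 0.49²·3.4² + 0.51²·3.042² + 2·0.74·0.49·0.51·3.4·3.042 = 9.0078 (%²).
σ_p = √9.0078 = 3.001%.
At 90%, z = 1.282.
VaR = 1.282 × 3.001% = 3.847%; on $15,000,000 that is $577,050.

$577,000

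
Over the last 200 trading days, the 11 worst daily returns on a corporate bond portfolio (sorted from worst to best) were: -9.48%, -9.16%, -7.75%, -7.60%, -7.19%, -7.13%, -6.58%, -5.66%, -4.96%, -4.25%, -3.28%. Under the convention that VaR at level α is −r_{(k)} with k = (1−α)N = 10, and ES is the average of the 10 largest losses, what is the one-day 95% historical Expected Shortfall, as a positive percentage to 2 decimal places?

6.98%

The 10 worst returns sum to -69.76%.
ES = −(-69.76%) / 10 = 6.976% ≈ 6.98%.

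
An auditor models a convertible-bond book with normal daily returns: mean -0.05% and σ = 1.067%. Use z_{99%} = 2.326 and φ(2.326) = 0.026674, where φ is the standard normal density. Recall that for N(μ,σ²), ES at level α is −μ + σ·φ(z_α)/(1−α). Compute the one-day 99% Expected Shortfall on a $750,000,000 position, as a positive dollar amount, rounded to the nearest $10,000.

Tail multiplier: φ(z)/(1−α) = 0.026674 / 0.01 = 2.667.
ES = −(-0.05%) + 1.067% × 2.667 = 2.896%.
On $750,000,000: 0.02896 × $750,000,000 = $21,720,000.

$21,720,000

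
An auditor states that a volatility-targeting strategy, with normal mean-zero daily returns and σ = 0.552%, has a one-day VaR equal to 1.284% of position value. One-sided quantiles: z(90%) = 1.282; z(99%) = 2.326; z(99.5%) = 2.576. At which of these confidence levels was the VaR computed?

99%

Implied z = VaR/σ = 1.284 / 0.552 = 2.326.
This matches z(99%) = 2.326.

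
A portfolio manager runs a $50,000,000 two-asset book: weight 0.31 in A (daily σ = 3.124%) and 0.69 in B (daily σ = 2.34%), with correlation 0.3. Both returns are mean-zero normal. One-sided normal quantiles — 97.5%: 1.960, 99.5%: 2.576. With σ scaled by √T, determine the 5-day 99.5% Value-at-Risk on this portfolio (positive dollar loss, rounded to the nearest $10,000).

σ_p = √(0.31²·3.124² + 0.69²·2.34² + 2·0.3·0.31·0.69·3.124·2.34) = 2.117%.
σ_{5d} = 2.117% × √5 = 4.734%.
VaR = 2.576 × 4.734% = 12.195%; on $50,000,000 that is $6,097,500.

$6,100,000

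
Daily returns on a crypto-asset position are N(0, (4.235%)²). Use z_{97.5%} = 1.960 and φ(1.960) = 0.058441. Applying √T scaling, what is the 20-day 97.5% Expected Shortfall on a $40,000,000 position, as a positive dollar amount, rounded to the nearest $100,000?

σ_{20d} = 4.235% × √20 = 18.939%.
ES multiplier = φ(z)/(1−α) = 0.058441/0.025 = 2.338.
ES = 18.939% × 2.338 = 44.279%; on $40,000,000: $17,711,600.

$17,700,000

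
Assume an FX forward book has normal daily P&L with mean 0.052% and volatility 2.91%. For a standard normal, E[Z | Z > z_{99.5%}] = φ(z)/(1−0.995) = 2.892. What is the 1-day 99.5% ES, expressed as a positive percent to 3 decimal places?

8.364%

ES = −(0.052%) + 2.91% × 2.892 = 8.364%.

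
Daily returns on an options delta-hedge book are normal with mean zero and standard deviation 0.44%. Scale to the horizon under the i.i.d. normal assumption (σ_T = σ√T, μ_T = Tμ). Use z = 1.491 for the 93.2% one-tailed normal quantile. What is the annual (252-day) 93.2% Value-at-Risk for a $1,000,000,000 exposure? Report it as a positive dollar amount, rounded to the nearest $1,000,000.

σ_{252d} = 0.44% × √252 = 6.985%.
VaR = 1.491 × 6.985% = 10.415%.
On $1,000,000,000: 0.10415 × $1,000,000,000 = $104,150,000.

$104,000,000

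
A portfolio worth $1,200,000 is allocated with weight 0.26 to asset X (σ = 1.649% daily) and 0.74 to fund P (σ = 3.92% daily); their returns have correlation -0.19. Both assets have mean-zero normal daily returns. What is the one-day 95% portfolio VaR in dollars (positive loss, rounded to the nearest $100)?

σ_p² = 0.26²·1.649² + 0.74²·3.92² + 2·-0.19·0.26·0.74·1.649·3.92 = 8.1259 (%²).
σ_p = √8.1259 = 2.851%.
At 95%, z = 1.645.
VaR = 1.645 × 2.851% = 4.690%; on $1,200,000 that is $56,280.

$56,300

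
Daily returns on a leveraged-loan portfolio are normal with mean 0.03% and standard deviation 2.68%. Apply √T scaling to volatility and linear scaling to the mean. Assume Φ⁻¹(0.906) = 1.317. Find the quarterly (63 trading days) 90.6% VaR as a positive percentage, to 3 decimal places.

σ_{63d} = 2.68% × √63 = 21.272%; μ_{63d} = 63 × 0.03% = 1.890%.
VaR = −(1.890%) + 1.317 × 21.272% = 26.125%.

26.125%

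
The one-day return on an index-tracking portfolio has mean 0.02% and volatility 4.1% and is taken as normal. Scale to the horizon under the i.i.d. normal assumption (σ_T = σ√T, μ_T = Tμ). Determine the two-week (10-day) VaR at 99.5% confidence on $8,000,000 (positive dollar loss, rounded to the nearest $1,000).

At 99.5%, z = 2.576.
σ_{10d} = 4.1% × √10 = 12.965%; μ_{10d} = 10 × 0.02% = 0.200%.
VaR = −(0.200%) + 2.576 × 12.965% = 33.198%.
On $8,000,000: 0.33198 × $8,000,000 = $2,655,840.

$2,656,000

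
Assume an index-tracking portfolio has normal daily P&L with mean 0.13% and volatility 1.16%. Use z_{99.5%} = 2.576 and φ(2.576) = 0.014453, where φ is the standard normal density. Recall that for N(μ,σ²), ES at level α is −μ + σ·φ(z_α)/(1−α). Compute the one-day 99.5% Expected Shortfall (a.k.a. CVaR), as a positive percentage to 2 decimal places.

3.22%

Tail multiplier: φ(z)/(1−α) = 0.014453 / 0.005 = 2.891.
ES = −(0.13%) + 1.16% × 2.891 = 3.224%.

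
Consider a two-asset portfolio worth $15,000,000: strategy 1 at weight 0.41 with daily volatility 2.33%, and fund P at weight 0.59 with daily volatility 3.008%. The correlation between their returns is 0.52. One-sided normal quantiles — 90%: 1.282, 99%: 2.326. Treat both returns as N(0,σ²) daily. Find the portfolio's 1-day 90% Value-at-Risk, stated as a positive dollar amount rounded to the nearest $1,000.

$464,000

σ_p² = 0.41²·2.33² + 0.59²·3.008² + 2·0.52·0.41·0.59·2.33·3.008 = 5.8254 (%²).
σ_p = √5.8254 = 2.414%.
VaR = 1.282 × 2.414% = 3.095%; on $15,000,000 that is $464,250.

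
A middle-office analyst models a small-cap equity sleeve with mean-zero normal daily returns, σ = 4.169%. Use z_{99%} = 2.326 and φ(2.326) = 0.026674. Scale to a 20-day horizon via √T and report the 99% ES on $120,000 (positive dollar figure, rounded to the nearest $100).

σ_{20d} = 4.169% × √20 = 18.644%.
ES multiplier = φ(z)/(1−α) = 0.026674/0.01 = 2.667.
ES = 18.644% × 2.667 = 49.724%; on $120,000: $59,669.

$59,700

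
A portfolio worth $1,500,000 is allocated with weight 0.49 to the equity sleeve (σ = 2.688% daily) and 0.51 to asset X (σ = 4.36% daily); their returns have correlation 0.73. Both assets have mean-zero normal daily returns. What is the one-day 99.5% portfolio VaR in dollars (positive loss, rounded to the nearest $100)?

σ_p² = 0.49²·2.688² + 0.51²·4.36² + 2·0.73·0.49·0.51·2.688·4.36 = 10.9552 (%²).
σ_p = √10.9552 = 3.310%.
At 99.5%, z = 2.576.
VaR = 2.576 × 3.310% = 8.527%; on $1,500,000 that is $127,905.

$127,900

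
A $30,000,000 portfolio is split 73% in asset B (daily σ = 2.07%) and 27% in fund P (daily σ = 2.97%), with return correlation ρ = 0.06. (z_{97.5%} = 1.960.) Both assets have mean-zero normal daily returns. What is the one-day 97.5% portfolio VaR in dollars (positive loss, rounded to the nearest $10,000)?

$1,030,000

σ_p² = 0.73²·2.07² + 0.27²·2.97² + 2·0.06·0.73·0.27·2.07·2.97 = 3.0719 (%²).
σ_p = √3.0719 = 1.753%.
VaR = 1.960 × 1.753% = 3.436%; on $30,000,000 that is $1,030,800.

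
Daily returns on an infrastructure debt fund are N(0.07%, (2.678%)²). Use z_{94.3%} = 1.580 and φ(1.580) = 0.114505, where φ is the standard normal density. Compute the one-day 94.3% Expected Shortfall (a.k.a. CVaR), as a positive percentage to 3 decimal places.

5.310%

Tail multiplier: φ(z)/(1−α) = 0.114505 / 0.057 = 2.009.
ES = −(0.07%) + 2.678% × 2.009 = 5.310%.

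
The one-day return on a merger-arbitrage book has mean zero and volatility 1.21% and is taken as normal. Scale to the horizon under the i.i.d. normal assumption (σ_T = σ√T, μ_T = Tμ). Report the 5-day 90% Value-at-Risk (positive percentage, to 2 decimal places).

3.47%

At 90%, z = 1.282.
σ_{5d} = 1.21% × √5 = 2.706%.
VaR = 1.282 × 2.706% = 3.469%.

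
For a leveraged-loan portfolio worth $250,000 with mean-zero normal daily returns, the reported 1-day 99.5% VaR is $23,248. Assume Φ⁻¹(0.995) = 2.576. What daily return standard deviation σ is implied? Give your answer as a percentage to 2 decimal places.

VaR as a fraction: $23,248 / $250,000 = 9.299%.
σ = VaR / z = 9.299% / 2.576 = 3.610%.

3.61%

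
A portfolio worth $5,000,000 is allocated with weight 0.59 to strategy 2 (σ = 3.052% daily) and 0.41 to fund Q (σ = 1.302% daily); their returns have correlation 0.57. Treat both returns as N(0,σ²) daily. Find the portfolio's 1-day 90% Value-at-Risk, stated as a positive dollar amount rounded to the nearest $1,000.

σ_p² = 0.59²·3.052² + 0.41²·1.302² + 2·0.57·0.59·0.41·3.052·1.302 = 4.6232 (%²).
σ_p = √4.6232 = 2.150%.
At 90%, z = 1.282.
VaR = 1.282 × 2.150% = 2.756%; on $5,000,000 that is $137,800.

$138,000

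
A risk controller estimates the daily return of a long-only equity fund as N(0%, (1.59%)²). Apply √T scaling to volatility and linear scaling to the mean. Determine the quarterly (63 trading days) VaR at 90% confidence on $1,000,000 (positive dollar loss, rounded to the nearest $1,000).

At 90%, z = 1.282.
σ_{63d} = 1.59% × √63 = 12.620%.
VaR = 1.282 × 12.620% = 16.179%.
On $1,000,000: 0.16179 × $1,000,000 = $161,790.

$162,000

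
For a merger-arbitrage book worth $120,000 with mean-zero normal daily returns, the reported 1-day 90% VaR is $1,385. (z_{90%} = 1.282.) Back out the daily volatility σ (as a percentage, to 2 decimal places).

VaR as a fraction: $1,385 / $120,000 = 1.154%.
σ = VaR / z = 1.154% / 1.282 = 0.900%.

0.90%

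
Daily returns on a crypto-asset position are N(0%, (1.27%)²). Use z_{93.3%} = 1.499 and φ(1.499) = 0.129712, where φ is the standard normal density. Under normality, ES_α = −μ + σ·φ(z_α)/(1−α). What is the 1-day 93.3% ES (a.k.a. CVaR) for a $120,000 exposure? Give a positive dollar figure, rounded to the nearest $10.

Tail multiplier: φ(z)/(1−α) = 0.129712 / 0.067 = 1.936.
ES = 1.27% × 1.936 = 2.459%.
On $120,000: 0.02459 × $120,000 = $2,951.

$2,950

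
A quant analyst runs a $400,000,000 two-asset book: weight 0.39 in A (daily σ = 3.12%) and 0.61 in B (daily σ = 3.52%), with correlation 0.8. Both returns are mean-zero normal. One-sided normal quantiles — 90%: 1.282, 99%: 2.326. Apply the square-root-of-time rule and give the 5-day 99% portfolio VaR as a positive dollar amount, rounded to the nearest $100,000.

σ_p = √(0.39²·3.12² + 0.61²·3.52² + 2·0.8·0.39·0.61·3.12·3.52) = 3.205%.
σ_{5d} = 3.205% × √5 = 7.167%.
VaR = 2.326 × 7.167% = 16.670%; on $400,000,000 that is $66,680,000.

$66,700,000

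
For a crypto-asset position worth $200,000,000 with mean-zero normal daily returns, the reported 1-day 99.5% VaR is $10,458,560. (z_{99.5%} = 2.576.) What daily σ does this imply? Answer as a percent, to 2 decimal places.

2.03%

VaR as a fraction: $10,458,560 / $200,000,000 = 5.229%.
σ = VaR / z = 5.229% / 2.576 = 2.030%.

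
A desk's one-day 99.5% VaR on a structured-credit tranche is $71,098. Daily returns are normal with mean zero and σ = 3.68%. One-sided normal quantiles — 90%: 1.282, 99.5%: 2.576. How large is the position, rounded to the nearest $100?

VaR as a fraction of value: z·σ = 2.576 × 3.68% = 9.47968%.
Position = $71,098 / 0.0947968 = $750,004.

$750,000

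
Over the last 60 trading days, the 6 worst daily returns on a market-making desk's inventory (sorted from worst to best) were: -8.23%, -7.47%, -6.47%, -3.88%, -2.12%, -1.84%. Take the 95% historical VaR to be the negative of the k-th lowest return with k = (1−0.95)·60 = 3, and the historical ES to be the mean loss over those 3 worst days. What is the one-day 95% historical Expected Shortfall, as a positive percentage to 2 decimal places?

7.39%

The 3 worst returns sum to -22.17%.
ES = −(-22.17%) / 3 = 7.39%.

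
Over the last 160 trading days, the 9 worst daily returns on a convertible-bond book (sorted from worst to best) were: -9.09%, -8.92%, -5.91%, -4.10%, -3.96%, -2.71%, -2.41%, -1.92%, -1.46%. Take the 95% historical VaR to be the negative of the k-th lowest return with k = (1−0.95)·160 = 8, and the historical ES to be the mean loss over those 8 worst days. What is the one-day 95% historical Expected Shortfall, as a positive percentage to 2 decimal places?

4.88%

The 8 worst returns sum to -39.02%.
ES = −(-39.02%) / 8 = 4.8775% ≈ 4.88%.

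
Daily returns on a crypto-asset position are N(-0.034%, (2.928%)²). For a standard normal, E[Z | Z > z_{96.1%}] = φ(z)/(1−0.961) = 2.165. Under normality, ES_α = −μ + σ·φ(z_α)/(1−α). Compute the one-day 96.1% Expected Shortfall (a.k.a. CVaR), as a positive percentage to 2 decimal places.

6.37%

ES = −(-0.034%) + 2.928% × 2.165 = 6.373%.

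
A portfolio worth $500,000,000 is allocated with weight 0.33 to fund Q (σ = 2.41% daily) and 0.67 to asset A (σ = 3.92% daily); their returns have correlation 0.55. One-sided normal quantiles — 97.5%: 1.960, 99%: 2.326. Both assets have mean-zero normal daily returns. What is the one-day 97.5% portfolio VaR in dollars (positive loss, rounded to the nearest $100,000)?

$30,700,000

σ_p² = 0.33²·2.41² + 0.67²·3.92² + 2·0.55·0.33·0.67·2.41·3.92 = 9.8281 (%²).
σ_p = √9.8281 = 3.135%.
VaR = 1.960 × 3.135% = 6.145%; on $500,000,000 that is $30,725,000.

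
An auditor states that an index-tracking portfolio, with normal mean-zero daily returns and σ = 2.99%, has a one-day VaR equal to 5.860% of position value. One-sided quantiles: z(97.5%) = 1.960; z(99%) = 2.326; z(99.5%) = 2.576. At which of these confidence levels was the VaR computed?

97.5%

Implied z = VaR/σ = 5.860 / 2.99 = 1.960.
This matches z(97.5%) = 1.960.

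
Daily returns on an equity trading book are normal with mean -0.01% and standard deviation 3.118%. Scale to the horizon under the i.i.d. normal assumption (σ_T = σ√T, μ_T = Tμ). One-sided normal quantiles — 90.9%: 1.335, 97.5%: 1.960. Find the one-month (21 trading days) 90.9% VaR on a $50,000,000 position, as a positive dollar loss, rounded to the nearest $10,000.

σ_{21d} = 3.118% × √21 = 14.288%; μ_{21d} = 21 × -0.01% = -0.210%.
VaR = −(-0.210%) + 1.335 × 14.288% = 19.284%.
On $50,000,000: 0.19284 × $50,000,000 = $9,642,000.

$9,640,000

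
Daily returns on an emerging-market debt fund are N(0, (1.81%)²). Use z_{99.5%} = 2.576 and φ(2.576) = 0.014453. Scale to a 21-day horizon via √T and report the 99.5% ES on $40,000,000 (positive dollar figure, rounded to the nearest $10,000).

σ_{21d} = 1.81% × √21 = 8.294%.
ES multiplier = φ(z)/(1−α) = 0.014453/0.005 = 2.891.
ES = 8.294% × 2.891 = 23.978%; on $40,000,000: $9,591,200.

$9,590,000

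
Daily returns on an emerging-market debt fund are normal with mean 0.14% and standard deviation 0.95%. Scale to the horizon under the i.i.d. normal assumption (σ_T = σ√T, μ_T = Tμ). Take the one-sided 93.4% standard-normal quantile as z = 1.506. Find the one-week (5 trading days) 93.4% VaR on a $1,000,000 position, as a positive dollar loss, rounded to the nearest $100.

σ_{5d} = 0.95% × √5 = 2.124%; μ_{5d} = 5 × 0.14% = 0.700%.
VaR = −(0.700%) + 1.506 × 2.124% = 2.499%.
On $1,000,000: 0.02499 × $1,000,000 = $24,990.

$25,000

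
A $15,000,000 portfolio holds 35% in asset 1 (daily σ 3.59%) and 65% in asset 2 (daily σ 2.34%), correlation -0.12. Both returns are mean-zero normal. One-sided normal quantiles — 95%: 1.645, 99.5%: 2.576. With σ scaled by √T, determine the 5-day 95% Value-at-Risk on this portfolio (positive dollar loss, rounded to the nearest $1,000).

σ_p = √(0.35²·3.59² + 0.65²·2.34² + 2·-0.12·0.35·0.65·3.59·2.34) = 1.853%.
σ_{5d} = 1.853% × √5 = 4.143%.
VaR = 1.645 × 4.143% = 6.815%; on $15,000,000 that is $1,022,250.

$1,022,000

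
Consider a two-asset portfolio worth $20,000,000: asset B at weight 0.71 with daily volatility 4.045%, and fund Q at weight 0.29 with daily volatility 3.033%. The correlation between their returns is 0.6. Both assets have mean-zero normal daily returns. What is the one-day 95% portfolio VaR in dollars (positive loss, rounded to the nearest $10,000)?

σ_p² = 0.71²·4.045² + 0.29²·3.033² + 2·0.6·0.71·0.29·4.045·3.033 = 12.0530 (%²).
σ_p = √12.0530 = 3.472%.
At 95%, z = 1.645.
VaR = 1.645 × 3.472% = 5.711%; on $20,000,000 that is $1,142,200.

$1,140,000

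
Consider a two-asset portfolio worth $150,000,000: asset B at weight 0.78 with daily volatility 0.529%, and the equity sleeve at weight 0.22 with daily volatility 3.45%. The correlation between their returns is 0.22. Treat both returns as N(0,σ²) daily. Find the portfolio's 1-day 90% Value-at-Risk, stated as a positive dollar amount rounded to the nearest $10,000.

$1,810,000

σ_p² = 0.78²·0.529² + 0.22²·3.45² + 2·0.22·0.78·0.22·0.529·3.45 = 0.8841 (%²).
σ_p = √0.8841 = 0.940%.
At 90%, z = 1.282.
VaR = 1.282 × 0.940% = 1.205%; on $150,000,000 that is $1,807,500.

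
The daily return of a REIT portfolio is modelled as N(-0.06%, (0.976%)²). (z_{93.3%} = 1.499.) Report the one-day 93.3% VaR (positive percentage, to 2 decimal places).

VaR = −μ + z·σ = −(-0.06%) + 1.499 × 0.976% = 1.523%.

1.52%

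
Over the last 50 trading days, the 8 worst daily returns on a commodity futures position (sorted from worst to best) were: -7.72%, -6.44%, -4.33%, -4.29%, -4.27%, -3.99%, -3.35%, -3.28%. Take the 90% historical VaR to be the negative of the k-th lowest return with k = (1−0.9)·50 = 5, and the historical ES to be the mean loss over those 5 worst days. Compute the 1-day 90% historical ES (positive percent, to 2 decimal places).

5.41%

The 5 worst returns sum to -27.05%.
ES = −(-27.05%) / 5 = 5.41%.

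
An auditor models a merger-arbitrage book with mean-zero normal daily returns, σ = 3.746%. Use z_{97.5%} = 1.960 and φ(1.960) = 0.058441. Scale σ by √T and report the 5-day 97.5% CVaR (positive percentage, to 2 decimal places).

σ_{5d} = 3.746% × √5 = 8.376%.
ES multiplier = φ(z)/(1−α) = 0.058441/0.025 = 2.338.
ES = 8.376% × 2.338 = 19.583%.

19.58%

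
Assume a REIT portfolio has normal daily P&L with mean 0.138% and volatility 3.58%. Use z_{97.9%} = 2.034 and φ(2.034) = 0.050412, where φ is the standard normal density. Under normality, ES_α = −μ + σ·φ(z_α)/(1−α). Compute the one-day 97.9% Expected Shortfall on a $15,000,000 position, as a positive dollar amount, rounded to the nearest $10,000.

Tail multiplier: φ(z)/(1−α) = 0.050412 / 0.021 = 2.401.
ES = −(0.138%) + 3.58% × 2.401 = 8.458%.
On $15,000,000: 0.08458 × $15,000,000 = $1,268,700.

$1,270,000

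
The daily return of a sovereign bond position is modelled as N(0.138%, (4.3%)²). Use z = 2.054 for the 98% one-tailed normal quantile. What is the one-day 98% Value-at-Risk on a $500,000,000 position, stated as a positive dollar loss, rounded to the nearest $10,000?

$43,470,000

VaR = −μ + z·σ = −(0.138%) + 2.054 × 4.3% = 8.694%.
On $500,000,000: 0.08694 × $500,000,000 = $43,470,000.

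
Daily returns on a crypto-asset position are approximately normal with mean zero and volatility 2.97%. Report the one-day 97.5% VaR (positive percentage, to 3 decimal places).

5.821%

At 97.5% one-sided, z = 1.960.
VaR = z·σ = 1.960 × 2.97% = 5.821%.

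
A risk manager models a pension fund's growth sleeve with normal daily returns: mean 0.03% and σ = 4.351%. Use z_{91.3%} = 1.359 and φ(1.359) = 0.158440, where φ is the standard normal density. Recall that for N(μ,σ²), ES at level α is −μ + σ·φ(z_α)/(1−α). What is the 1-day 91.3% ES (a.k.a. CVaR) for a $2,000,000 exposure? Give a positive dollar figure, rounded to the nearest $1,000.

$158,000

Tail multiplier: φ(z)/(1−α) = 0.158440 / 0.087 = 1.821.
ES = −(0.03%) + 4.351% × 1.821 = 7.893%.
On $2,000,000: 0.07893 × $2,000,000 = $157,860.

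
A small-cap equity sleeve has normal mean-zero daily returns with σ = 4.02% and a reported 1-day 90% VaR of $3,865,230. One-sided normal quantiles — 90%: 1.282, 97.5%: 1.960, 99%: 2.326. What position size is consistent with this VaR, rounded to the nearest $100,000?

$75,000,000

VaR as a fraction of value: z·σ = 1.282 × 4.02% = 5.15364%.
Position = $3,865,230 / 0.0515364 = $75,000,000.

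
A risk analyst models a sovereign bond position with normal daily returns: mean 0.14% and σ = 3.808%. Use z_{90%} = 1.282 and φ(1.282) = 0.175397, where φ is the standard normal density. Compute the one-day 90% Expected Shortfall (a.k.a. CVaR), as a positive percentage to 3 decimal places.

6.539%

Tail multiplier: φ(z)/(1−α) = 0.175397 / 0.1 = 1.754.
ES = −(0.14%) + 3.808% × 1.754 = 6.539%.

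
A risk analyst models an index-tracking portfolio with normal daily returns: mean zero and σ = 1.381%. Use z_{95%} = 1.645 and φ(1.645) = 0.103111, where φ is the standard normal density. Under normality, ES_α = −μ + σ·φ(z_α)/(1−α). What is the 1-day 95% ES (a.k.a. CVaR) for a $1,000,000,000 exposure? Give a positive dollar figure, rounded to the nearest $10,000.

Tail multiplier: φ(z)/(1−α) = 0.103111 / 0.05 = 2.062.
ES = 1.381% × 2.062 = 2.848%.
On $1,000,000,000: 0.02848 × $1,000,000,000 = $28,480,000.

$28,480,000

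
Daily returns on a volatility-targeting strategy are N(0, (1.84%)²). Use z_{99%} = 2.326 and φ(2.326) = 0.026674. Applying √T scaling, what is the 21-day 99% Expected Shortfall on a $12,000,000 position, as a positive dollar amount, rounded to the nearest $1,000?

σ_{21d} = 1.84% × √21 = 8.432%.
ES multiplier = φ(z)/(1−α) = 0.026674/0.01 = 2.667.
ES = 8.432% × 2.667 = 22.488%; on $12,000,000: $2,698,560.

$2,699,000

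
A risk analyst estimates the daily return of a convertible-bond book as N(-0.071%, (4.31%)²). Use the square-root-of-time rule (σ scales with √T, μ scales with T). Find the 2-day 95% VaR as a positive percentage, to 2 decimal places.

10.17%

At 95%, z = 1.645.
σ_{2d} = 4.31% × √2 = 6.095%; μ_{2d} = 2 × -0.071% = -0.142%.
VaR = −(-0.142%) + 1.645 × 6.095% = 10.168%.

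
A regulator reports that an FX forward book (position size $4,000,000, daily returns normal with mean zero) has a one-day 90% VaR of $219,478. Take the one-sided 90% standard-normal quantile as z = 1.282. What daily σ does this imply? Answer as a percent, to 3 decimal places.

VaR as a fraction: $219,478 / $4,000,000 = 5.487%.
σ = VaR / z = 5.487% / 1.282 = 4.280%.

4.280%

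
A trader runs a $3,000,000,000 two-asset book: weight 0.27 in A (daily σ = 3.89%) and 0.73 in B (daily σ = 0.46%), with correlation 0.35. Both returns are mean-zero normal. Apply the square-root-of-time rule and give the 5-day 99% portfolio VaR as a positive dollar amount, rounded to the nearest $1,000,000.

σ_p = √(0.27²·3.89² + 0.73²·0.46² + 2·0.35·0.27·0.73·3.89·0.46) = 1.209%.
σ_{5d} = 1.209% × √5 = 2.703%.
z(99%) = 2.326.
VaR = 2.326 × 2.703% = 6.287%; on $3,000,000,000 that is $188,610,000.

$189,000,000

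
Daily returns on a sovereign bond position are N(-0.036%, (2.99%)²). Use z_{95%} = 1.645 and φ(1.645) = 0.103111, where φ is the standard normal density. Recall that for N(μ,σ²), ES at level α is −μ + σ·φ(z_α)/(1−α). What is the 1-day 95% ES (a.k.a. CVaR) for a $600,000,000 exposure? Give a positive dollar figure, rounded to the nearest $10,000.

Tail multiplier: φ(z)/(1−α) = 0.103111 / 0.05 = 2.062.
ES = −(-0.036%) + 2.99% × 2.062 = 6.201%.
On $600,000,000: 0.06201 × $600,000,000 = $37,206,000.

$37,210,000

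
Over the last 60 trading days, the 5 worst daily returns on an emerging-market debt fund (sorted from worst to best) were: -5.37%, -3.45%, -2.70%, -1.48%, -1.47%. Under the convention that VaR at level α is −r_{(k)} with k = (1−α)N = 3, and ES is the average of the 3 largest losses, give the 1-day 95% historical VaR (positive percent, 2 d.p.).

2.70%

k = 3; the 3rd lowest return is -2.70%, so VaR = 2.70%.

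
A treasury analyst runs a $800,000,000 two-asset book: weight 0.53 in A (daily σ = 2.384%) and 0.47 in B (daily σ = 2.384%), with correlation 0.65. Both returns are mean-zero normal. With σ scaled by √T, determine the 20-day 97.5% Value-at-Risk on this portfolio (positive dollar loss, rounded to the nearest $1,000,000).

$152,000,000

σ_p = √(0.53²·2.384² + 0.47²·2.384² + 2·0.65·0.53·0.47·2.384·2.384) = 2.166%.
σ_{20d} = 2.166% × √20 = 9.687%.
z(97.5%) = 1.960.
VaR = 1.960 × 9.687% = 18.987%; on $800,000,000 that is $151,896,000.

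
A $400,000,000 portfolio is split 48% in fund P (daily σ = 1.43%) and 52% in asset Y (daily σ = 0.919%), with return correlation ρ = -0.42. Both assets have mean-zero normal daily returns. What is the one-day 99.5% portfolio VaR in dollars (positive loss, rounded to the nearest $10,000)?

σ_p² = 0.48²·1.43² + 0.52²·0.919² + 2·-0.42·0.48·0.52·1.43·0.919 = 0.4240 (%²).
σ_p = √0.4240 = 0.651%.
At 99.5%, z = 2.576.
VaR = 2.576 × 0.651% = 1.677%; on $400,000,000 that is $6,708,000.

$6,710,000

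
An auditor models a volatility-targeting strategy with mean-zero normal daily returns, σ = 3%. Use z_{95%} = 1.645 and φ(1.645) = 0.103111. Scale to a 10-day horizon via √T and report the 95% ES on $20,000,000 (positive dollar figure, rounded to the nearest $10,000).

$3,910,000

σ_{10d} = 3% × √10 = 9.487%.
ES multiplier = φ(z)/(1−α) = 0.103111/0.05 = 2.062.
ES = 9.487% × 2.062 = 19.562%; on $20,000,000: $3,912,400.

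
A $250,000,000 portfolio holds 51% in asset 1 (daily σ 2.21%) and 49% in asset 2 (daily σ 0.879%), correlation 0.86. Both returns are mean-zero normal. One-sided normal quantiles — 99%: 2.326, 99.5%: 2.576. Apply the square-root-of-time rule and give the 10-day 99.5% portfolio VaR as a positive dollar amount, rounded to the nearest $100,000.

σ_p = √(0.51²·2.21² + 0.49²·0.879² + 2·0.86·0.51·0.49·2.21·0.879) = 1.514%.
σ_{10d} = 1.514% × √10 = 4.788%.
VaR = 2.576 × 4.788% = 12.334%; on $250,000,000 that is $30,835,000.

$30,800,000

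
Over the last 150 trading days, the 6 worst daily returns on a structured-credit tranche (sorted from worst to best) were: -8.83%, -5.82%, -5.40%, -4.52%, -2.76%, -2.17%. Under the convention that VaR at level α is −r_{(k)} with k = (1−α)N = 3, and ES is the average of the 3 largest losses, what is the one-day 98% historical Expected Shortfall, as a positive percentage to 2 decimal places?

The 3 worst returns sum to -20.05%.
ES = −(-20.05%) / 3 = 6.6833…% ≈ 6.68%.

6.68%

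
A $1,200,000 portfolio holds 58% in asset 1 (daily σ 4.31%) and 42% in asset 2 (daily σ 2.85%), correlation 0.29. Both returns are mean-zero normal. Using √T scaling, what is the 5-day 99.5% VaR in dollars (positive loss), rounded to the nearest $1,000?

σ_p = √(0.58²·4.31² + 0.42²·2.85² + 2·0.29·0.58·0.42·4.31·2.85) = 3.069%.
σ_{5d} = 3.069% × √5 = 6.862%.
z(99.5%) = 2.576.
VaR = 2.576 × 6.862% = 17.677%; on $1,200,000 that is $212,124.

$212,000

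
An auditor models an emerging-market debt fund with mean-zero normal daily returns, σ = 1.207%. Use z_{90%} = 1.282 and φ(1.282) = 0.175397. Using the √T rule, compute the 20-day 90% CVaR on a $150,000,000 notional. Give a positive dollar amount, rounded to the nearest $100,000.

$14,200,000

σ_{20d} = 1.207% × √20 = 5.398%.
ES multiplier = φ(z)/(1−α) = 0.175397/0.1 = 1.754.
ES = 5.398% × 1.754 = 9.468%; on $150,000,000: $14,202,000.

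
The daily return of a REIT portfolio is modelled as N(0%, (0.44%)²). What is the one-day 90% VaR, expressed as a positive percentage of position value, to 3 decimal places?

At 90% one-sided, z = 1.282.
VaR = z·σ = 1.282 × 0.44% = 0.564%.

0.564%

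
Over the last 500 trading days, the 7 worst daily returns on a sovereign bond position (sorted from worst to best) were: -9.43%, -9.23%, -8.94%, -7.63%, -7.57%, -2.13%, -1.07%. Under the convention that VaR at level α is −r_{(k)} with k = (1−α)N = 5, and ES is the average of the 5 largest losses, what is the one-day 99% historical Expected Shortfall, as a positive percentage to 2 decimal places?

The 5 worst returns sum to -42.80%.
ES = −(-42.80%) / 5 = 8.56%.

8.56%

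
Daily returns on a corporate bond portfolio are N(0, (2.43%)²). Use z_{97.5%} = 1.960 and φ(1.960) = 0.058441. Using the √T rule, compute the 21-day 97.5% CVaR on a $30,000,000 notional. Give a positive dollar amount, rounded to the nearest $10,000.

σ_{21d} = 2.43% × √21 = 11.136%.
ES multiplier = φ(z)/(1−α) = 0.058441/0.025 = 2.338.
ES = 11.136% × 2.338 = 26.036%; on $30,000,000: $7,810,800.

$7,810,000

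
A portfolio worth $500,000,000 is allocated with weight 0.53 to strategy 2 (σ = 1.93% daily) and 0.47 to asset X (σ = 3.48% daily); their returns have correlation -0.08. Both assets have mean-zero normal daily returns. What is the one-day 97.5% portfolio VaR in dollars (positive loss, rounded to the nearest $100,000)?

σ_p² = 0.53²·1.93² + 0.47²·3.48² + 2·-0.08·0.53·0.47·1.93·3.48 = 3.4538 (%²).
σ_p = √3.4538 = 1.858%.
At 97.5%, z = 1.960.
VaR = 1.960 × 1.858% = 3.642%; on $500,000,000 that is $18,210,000.

$18,200,000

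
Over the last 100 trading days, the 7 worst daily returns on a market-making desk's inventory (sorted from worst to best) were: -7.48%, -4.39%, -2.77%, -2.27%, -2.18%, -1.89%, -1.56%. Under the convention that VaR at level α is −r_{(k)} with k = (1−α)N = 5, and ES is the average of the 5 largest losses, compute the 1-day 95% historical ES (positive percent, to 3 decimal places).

3.818%

The 5 worst returns sum to -19.09%.
ES = −(-19.09%) / 5 = 3.818%.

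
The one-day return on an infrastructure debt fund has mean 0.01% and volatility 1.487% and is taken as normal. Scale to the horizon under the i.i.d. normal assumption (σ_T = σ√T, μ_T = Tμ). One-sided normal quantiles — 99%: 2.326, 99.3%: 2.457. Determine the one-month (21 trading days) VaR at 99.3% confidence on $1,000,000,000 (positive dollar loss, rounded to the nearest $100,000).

$165,300,000

σ_{21d} = 1.487% × √21 = 6.814%; μ_{21d} = 21 × 0.01% = 0.210%.
VaR = −(0.210%) + 2.457 × 6.814% = 16.532%.
On $1,000,000,000: 0.16532 × $1,000,000,000 = $165,320,000.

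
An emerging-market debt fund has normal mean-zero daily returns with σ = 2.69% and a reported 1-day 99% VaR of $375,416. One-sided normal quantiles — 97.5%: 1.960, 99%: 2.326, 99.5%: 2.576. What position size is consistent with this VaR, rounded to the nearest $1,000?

VaR as a fraction of value: z·σ = 2.326 × 2.69% = 6.25694%.
Position = $375,416 / 0.0625694 = $5,999,994.

$6,000,000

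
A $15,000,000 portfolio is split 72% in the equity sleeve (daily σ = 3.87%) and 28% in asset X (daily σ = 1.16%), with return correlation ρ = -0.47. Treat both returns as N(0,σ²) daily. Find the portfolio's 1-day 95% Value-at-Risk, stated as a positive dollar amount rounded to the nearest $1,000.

$654,000

σ_p² = 0.72²·3.87² + 0.28²·1.16² + 2·-0.47·0.72·0.28·3.87·1.16 = 7.0188 (%²).
σ_p = √7.0188 = 2.649%.
At 95%, z = 1.645.
VaR = 1.645 × 2.649% = 4.358%; on $15,000,000 that is $653,700.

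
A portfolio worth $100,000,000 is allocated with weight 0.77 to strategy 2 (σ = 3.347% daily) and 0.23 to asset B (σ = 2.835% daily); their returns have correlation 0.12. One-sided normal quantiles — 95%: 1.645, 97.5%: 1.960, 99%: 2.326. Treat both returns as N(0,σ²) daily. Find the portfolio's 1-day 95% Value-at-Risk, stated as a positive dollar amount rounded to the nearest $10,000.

σ_p² = 0.77²·3.347² + 0.23²·2.835² + 2·0.12·0.77·0.23·3.347·2.835 = 7.4704 (%²).
σ_p = √7.4704 = 2.733%.
VaR = 1.645 × 2.733% = 4.496%; on $100,000,000 that is $4,496,000.

$4,500,000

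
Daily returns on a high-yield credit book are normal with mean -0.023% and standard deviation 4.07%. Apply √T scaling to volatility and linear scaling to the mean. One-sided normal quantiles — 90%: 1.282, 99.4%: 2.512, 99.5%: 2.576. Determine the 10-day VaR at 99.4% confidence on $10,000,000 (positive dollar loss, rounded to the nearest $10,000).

σ_{10d} = 4.07% × √10 = 12.870%; μ_{10d} = 10 × -0.023% = -0.230%.
VaR = −(-0.230%) + 2.512 × 12.870% = 32.559%.
On $10,000,000: 0.32559 × $10,000,000 = $3,255,900.

$3,260,000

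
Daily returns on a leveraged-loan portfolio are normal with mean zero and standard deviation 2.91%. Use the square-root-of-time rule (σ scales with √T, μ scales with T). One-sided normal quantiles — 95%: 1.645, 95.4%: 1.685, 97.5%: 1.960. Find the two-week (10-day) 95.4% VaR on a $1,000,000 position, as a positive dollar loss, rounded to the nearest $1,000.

σ_{10d} = 2.91% × √10 = 9.202%.
VaR = 1.685 × 9.202% = 15.505%.
On $1,000,000: 0.15505 × $1,000,000 = $155,050.

$155,000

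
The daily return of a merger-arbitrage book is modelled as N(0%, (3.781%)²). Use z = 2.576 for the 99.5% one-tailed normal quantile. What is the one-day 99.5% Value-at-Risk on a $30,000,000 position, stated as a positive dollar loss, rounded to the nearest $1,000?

VaR = z·σ = 2.576 × 3.781% = 9.740%.
On $30,000,000: 0.09740 × $30,000,000 = $2,922,000.

$2,922,000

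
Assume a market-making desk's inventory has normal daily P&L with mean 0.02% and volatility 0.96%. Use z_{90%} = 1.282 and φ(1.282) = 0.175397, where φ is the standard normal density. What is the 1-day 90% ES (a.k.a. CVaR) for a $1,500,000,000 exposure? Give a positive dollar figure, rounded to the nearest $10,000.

$24,960,000

Tail multiplier: φ(z)/(1−α) = 0.175397 / 0.1 = 1.754.
ES = −(0.02%) + 0.96% × 1.754 = 1.664%.
On $1,500,000,000: 0.01664 × $1,500,000,000 = $24,960,000.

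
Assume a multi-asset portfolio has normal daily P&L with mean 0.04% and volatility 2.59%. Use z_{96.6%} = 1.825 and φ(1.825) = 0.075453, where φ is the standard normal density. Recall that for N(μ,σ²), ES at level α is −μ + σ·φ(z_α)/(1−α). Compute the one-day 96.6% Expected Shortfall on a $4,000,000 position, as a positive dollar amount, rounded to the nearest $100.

Tail multiplier: φ(z)/(1−α) = 0.075453 / 0.034 = 2.219.
ES = −(0.04%) + 2.59% × 2.219 = 5.707%.
On $4,000,000: 0.05707 × $4,000,000 = $228,280.

$228,300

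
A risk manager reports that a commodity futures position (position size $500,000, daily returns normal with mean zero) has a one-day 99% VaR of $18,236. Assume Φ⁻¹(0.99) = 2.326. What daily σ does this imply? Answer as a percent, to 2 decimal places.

VaR as a fraction: $18,236 / $500,000 = 3.647%.
σ = VaR / z = 3.647% / 2.326 = 1.568%.

1.57%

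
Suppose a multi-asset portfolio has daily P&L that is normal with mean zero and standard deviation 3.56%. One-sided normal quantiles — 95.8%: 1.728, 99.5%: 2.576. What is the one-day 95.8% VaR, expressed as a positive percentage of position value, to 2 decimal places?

VaR = z·σ = 1.728 × 3.56% = 6.152%.

6.15%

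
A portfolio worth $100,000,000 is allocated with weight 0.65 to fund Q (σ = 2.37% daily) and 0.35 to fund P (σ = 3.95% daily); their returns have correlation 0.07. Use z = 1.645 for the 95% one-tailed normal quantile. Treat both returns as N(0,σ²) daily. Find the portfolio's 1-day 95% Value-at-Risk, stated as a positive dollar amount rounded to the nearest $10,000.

$3,520,000

σ_p² = 0.65²·2.37² + 0.35²·3.95² + 2·0.07·0.65·0.35·2.37·3.95 = 4.5826 (%²).
σ_p = √4.5826 = 2.141%.
VaR = 1.645 × 2.141% = 3.522%; on $100,000,000 that is $3,522,000.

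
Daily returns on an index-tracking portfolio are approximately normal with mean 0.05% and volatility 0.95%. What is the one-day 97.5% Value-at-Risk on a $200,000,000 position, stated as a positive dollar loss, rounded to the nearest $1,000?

$3,624,000

At 97.5% one-sided, z = 1.960.
VaR = −μ + z·σ = −(0.05%) + 1.960 × 0.95% = 1.812%.
On $200,000,000: 0.01812 × $200,000,000 = $3,624,000.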